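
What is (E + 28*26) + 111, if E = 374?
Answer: 1213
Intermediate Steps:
(E + 28*26) + 111 = (374 + 28*26) + 111 = (374 + 728) + 111 = 1102 + 111 = 1213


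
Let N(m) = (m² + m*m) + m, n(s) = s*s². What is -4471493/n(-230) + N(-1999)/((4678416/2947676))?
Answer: 17909779744356629443/3557642967000 ≈ 5.0342e+6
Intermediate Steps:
n(s) = s³
N(m) = m + 2*m² (N(m) = (m² + m²) + m = 2*m² + m = m + 2*m²)
-4471493/n(-230) + N(-1999)/((4678416/2947676)) = -4471493/((-230)³) + (-1999*(1 + 2*(-1999)))/((4678416/2947676)) = -4471493/(-12167000) + (-1999*(1 - 3998))/((4678416*(1/2947676))) = -4471493*(-1/12167000) + (-1999*(-3997))/(1169604/736919) = 4471493/12167000 + 7990003*(736919/1169604) = 4471493/12167000 + 5887985020757/1169604 = 17909779744356629443/3557642967000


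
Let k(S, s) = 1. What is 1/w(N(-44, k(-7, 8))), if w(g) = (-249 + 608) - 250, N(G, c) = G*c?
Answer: 1/109 ≈ 0.0091743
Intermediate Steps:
w(g) = 109 (w(g) = 359 - 250 = 109)
1/w(N(-44, k(-7, 8))) = 1/109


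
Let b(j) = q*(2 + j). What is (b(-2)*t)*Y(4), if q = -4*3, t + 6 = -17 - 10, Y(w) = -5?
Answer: 0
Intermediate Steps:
t = -33 (t = -6 + (-17 - 10) = -6 - 27 = -33)
q = -12
b(j) = -24 - 12*j (b(j) = -12*(2 + j) = -24 - 12*j)
(b(-2)*t)*Y(4) = ((-24 - 12*(-2))*(-33))*(-5) = ((-24 + 24)*(-33))*(-5) = (0*(-33))*(-5) = 0*(-5) = 0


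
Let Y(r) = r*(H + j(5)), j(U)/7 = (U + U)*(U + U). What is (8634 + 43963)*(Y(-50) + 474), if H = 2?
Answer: -1821223722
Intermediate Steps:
j(U) = 28*U**2 (j(U) = 7*((U + U)*(U + U)) = 7*((2*U)*(2*U)) = 7*(4*U**2) = 28*U**2)
Y(r) = 702*r (Y(r) = r*(2 + 28*5**2) = r*(2 + 28*25) = r*(2 + 700) = r*702 = 702*r)
(8634 + 43963)*(Y(-50) + 474) = (8634 + 43963)*(702*(-50) + 474) = 52597*(-35100 + 474) = 52597*(-34626) = -1821223722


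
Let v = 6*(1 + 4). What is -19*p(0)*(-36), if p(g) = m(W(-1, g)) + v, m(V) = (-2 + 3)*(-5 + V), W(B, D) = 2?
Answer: 18468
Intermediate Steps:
v = 30 (v = 6*5 = 30)
m(V) = -5 + V (m(V) = 1*(-5 + V) = -5 + V)
p(g) = 27 (p(g) = (-5 + 2) + 30 = -3 + 30 = 27)
-19*p(0)*(-36) = -19*27*(-36) = -513*(-36) = 18468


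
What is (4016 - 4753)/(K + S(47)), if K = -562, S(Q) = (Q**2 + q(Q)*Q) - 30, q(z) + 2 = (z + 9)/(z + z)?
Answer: -67/141 ≈ -0.47518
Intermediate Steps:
q(z) = -2 + (9 + z)/(2*z) (q(z) = -2 + (z + 9)/(z + z) = -2 + (9 + z)/((2*z)) = -2 + (9 + z)*(1/(2*z)) = -2 + (9 + z)/(2*z))
S(Q) = -51/2 + Q**2 - 3*Q/2 (S(Q) = (Q**2 + (3*(3 - Q)/(2*Q))*Q) - 30 = (Q**2 + (9/2 - 3*Q/2)) - 30 = (9/2 + Q**2 - 3*Q/2) - 30 = -51/2 + Q**2 - 3*Q/2)
(4016 - 4753)/(K + S(47)) = (4016 - 4753)/(-562 + (-51/2 + 47**2 - 3/2*47)) = -737/(-562 + (-51/2 + 2209 - 141/2)) = -737/(-562 + 2113) = -737/1551 = -737*1/1551 = -67/141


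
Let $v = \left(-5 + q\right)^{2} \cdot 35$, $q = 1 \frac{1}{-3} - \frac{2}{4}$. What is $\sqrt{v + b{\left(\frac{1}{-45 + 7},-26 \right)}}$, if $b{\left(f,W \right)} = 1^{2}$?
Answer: $\frac{\sqrt{42911}}{6} \approx 34.525$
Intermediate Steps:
$q = - \frac{5}{6}$ ($q = 1 \left(- \frac{1}{3}\right) - \frac{1}{2} = - \frac{1}{3} - \frac{1}{2} = - \frac{5}{6} \approx -0.83333$)
$v = \frac{42875}{36}$ ($v = \left(-5 - \frac{5}{6}\right)^{2} \cdot 35 = \left(- \frac{35}{6}\right)^{2} \cdot 35 = \frac{1225}{36} \cdot 35 = \frac{42875}{36} \approx 1191.0$)
$b{\left(f,W \right)} = 1$
$\sqrt{v + b{\left(\frac{1}{-45 + 7},-26 \right)}} = \sqrt{\frac{42875}{36} + 1} = \sqrt{\frac{42911}{36}} = \frac{\sqrt{42911}}{6}$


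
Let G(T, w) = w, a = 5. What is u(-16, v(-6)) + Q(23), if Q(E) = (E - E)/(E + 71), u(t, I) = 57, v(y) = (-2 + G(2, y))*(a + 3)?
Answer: 57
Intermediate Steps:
v(y) = -16 + 8*y (v(y) = (-2 + y)*(5 + 3) = (-2 + y)*8 = -16 + 8*y)
Q(E) = 0 (Q(E) = 0/(71 + E) = 0)
u(-16, v(-6)) + Q(23) = 57 + 0 = 57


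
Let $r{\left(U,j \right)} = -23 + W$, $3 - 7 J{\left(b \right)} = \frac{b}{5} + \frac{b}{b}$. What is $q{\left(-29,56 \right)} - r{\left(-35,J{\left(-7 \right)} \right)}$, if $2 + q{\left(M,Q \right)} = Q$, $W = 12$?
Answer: $65$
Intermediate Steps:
$q{\left(M,Q \right)} = -2 + Q$
$J{\left(b \right)} = \frac{2}{7} - \frac{b}{35}$ ($J{\left(b \right)} = \frac{3}{7} - \frac{\frac{b}{5} + \frac{b}{b}}{7} = \frac{3}{7} - \frac{b \frac{1}{5} + 1}{7} = \frac{3}{7} - \frac{\frac{b}{5} + 1}{7} = \frac{3}{7} - \frac{1 + \frac{b}{5}}{7} = \frac{3}{7} - \left(\frac{1}{7} + \frac{b}{35}\right) = \frac{2}{7} - \frac{b}{35}$)
$r{\left(U,j \right)} = -11$ ($r{\left(U,j \right)} = -23 + 12 = -11$)
$q{\left(-29,56 \right)} - r{\left(-35,J{\left(-7 \right)} \right)} = \left(-2 + 56\right) - -11 = 54 + 11 = 65$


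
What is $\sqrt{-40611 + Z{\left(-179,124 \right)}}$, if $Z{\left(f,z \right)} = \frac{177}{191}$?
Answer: $\frac{6 i \sqrt{41152669}}{191} \approx 201.52 i$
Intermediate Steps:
$Z{\left(f,z \right)} = \frac{177}{191}$ ($Z{\left(f,z \right)} = 177 \cdot \frac{1}{191} = \frac{177}{191}$)
$\sqrt{-40611 + Z{\left(-179,124 \right)}} = \sqrt{-40611 + \frac{177}{191}} = \sqrt{- \frac{7756524}{191}} = \frac{6 i \sqrt{41152669}}{191}$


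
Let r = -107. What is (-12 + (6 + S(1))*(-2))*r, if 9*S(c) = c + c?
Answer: 23540/9 ≈ 2615.6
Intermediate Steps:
S(c) = 2*c/9 (S(c) = (c + c)/9 = (2*c)/9 = 2*c/9)
(-12 + (6 + S(1))*(-2))*r = (-12 + (6 + (2/9)*1)*(-2))*(-107) = (-12 + (6 + 2/9)*(-2))*(-107) = (-12 + (56/9)*(-2))*(-107) = (-12 - 112/9)*(-107) = -220/9*(-107) = 23540/9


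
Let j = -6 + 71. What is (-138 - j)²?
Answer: 41209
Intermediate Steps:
j = 65
(-138 - j)² = (-138 - 1*65)² = (-138 - 65)² = (-203)² = 41209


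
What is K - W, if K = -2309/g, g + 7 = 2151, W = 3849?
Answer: -8254565/2144 ≈ -3850.1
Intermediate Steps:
g = 2144 (g = -7 + 2151 = 2144)
K = -2309/2144 ≈ -1.0770
K - W = -2309/2144 - 1*3849 = -2309/2144 - 3849 = -8254565/2144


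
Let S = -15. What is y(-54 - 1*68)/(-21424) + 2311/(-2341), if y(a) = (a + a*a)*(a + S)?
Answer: 2342456745/25076792 ≈ 93.411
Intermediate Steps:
y(a) = (-15 + a)*(a + a²) (y(a) = (a + a*a)*(a - 15) = (a + a²)*(-15 + a) = (-15 + a)*(a + a²))
y(-54 - 1*68)/(-21424) + 2311/(-2341) = ((-54 - 1*68)*(-15 + (-54 - 1*68)² - 14*(-54 - 1*68)))/(-21424) + 2311/(-2341) = ((-54 - 68)*(-15 + (-54 - 68)² - 14*(-54 - 68)))*(-1/21424) + 2311*(-1/2341) = -122*(-15 + (-122)² - 14*(-122))*(-1/21424) - 2311/2341 = -122*(-15 + 14884 + 1708)*(-1/21424) - 2311/2341 = -122*16577*(-1/21424) - 2311/2341 = -2022394*(-1/21424) - 2311/2341 = 1011197/10712 - 2311/2341 = 2342456745/25076792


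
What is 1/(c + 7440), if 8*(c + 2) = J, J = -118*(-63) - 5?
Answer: 8/66933 ≈ 0.00011952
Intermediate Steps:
J = 7429 (J = 7434 - 5 = 7429)
c = 7413/8 (c = -2 + (1/8)*7429 = -2 + 7429/8 = 7413/8 ≈ 926.63)
1/(c + 7440) = 1/(7413/8 + 7440) = 1/(66933/8) = 8/66933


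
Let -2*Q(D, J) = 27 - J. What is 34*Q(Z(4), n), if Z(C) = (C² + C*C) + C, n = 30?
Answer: 51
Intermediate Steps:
Z(C) = C + 2*C² (Z(C) = (C² + C²) + C = 2*C² + C = C + 2*C²)
Q(D, J) = -27/2 + J/2 (Q(D, J) = -(27 - J)/2 = -27/2 + J/2)
34*Q(Z(4), n) = 34*(-27/2 + (½)*30) = 34*(-27/2 + 15) = 34*(3/2) = 51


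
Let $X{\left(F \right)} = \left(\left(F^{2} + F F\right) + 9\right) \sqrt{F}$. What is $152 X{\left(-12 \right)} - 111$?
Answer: $-111 + 90288 i \sqrt{3} \approx -111.0 + 1.5638 \cdot 10^{5} i$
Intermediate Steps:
$X{\left(F \right)} = \sqrt{F} \left(9 + 2 F^{2}\right)$ ($X{\left(F \right)} = \left(\left(F^{2} + F^{2}\right) + 9\right) \sqrt{F} = \left(2 F^{2} + 9\right) \sqrt{F} = \left(9 + 2 F^{2}\right) \sqrt{F} = \sqrt{F} \left(9 + 2 F^{2}\right)$)
$152 X{\left(-12 \right)} - 111 = 152 \sqrt{-12} \left(9 + 2 \left(-12\right)^{2}\right) - 111 = 152 \cdot 2 i \sqrt{3} \left(9 + 2 \cdot 144\right) - 111 = 152 \cdot 2 i \sqrt{3} \left(9 + 288\right) - 111 = 152 \cdot 2 i \sqrt{3} \cdot 297 - 111 = 152 \cdot 594 i \sqrt{3} - 111 = 90288 i \sqrt{3} - 111 = -111 + 90288 i \sqrt{3}$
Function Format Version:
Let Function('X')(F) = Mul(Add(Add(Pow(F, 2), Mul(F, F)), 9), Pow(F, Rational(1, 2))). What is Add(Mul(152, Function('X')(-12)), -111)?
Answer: Add(-111, Mul(90288, I, Pow(3, Rational(1, 2)))) ≈ Add(-111.00, Mul(1.5638e+5, I))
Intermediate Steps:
Function('X')(F) = Mul(Pow(F, Rational(1, 2)), Add(9, Mul(2, Pow(F, 2)))) (Function('X')(F) = Mul(Add(Add(Pow(F, 2), Pow(F, 2)), 9), Pow(F, Rational(1, 2))) = Mul(Add(Mul(2, Pow(F, 2)), 9), Pow(F, Rational(1, 2))) = Mul(Add(9, Mul(2, Pow(F, 2))), Pow(F, Rational(1, 2))) = Mul(Pow(F, Rational(1, 2)), Add(9, Mul(2, Pow(F, 2)))))
Add(Mul(152, Function('X')(-12)), -111) = Add(Mul(152, Mul(Pow(-12, Rational(1, 2)), Add(9, Mul(2, Pow(-12, 2))))), -111) = Add(Mul(152, Mul(Mul(2, I, Pow(3, Rational(1, 2))), Add(9, Mul(2, 144)))), -111) = Add(Mul(152, Mul(Mul(2, I, Pow(3, Rational(1, 2))), Add(9, 288))), -111) = Add(Mul(152, Mul(Mul(2, I, Pow(3, Rational(1, 2))), 297)), -111) = Add(Mul(152, Mul(594, I, Pow(3, Rational(1, 2)))), -111) = Add(Mul(90288, I, Pow(3, Rational(1, 2))), -111) = Add(-111, Mul(90288, I, Pow(3, Rational(1, 2))))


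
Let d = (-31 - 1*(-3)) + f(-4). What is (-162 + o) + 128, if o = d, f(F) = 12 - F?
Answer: -46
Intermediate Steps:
d = -12 (d = (-31 - 1*(-3)) + (12 - 1*(-4)) = (-31 + 3) + (12 + 4) = -28 + 16 = -12)
o = -12
(-162 + o) + 128 = (-162 - 12) + 128 = -174 + 128 = -46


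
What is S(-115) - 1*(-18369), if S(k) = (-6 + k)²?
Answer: 33010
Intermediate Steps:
S(-115) - 1*(-18369) = (-6 - 115)² - 1*(-18369) = (-121)² + 18369 = 14641 + 18369 = 33010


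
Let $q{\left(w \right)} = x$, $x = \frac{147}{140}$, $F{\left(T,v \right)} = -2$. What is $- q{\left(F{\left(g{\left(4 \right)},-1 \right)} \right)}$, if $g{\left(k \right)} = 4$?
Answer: $- \frac{21}{20} \approx -1.05$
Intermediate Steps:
$x = \frac{21}{20}$ ($x = 147 \cdot \frac{1}{140} = \frac{21}{20} \approx 1.05$)
$q{\left(w \right)} = \frac{21}{20}$
$- q{\left(F{\left(g{\left(4 \right)},-1 \right)} \right)} = \left(-1\right) \frac{21}{20} = - \frac{21}{20}$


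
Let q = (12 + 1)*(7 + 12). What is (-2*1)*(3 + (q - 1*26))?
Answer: -448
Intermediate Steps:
q = 247 (q = 13*19 = 247)
(-2*1)*(3 + (q - 1*26)) = (-2*1)*(3 + (247 - 1*26)) = -2*(3 + (247 - 26)) = -2*(3 + 221) = -2*224 = -448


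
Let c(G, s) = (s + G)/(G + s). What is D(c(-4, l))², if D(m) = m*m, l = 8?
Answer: 1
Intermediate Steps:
c(G, s) = 1 (c(G, s) = (G + s)/(G + s) = 1)
D(m) = m²
D(c(-4, l))² = (1²)² = 1² = 1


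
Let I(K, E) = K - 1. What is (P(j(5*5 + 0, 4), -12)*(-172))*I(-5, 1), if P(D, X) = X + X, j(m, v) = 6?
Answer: -24768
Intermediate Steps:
I(K, E) = -1 + K
P(D, X) = 2*X
(P(j(5*5 + 0, 4), -12)*(-172))*I(-5, 1) = ((2*(-12))*(-172))*(-1 - 5) = -24*(-172)*(-6) = 4128*(-6) = -24768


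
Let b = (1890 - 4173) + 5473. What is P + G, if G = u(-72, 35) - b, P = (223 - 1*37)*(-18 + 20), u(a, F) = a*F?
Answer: -5338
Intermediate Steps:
u(a, F) = F*a
b = 3190 (b = -2283 + 5473 = 3190)
P = 372 (P = (223 - 37)*2 = 186*2 = 372)
G = -5710 (G = 35*(-72) - 1*3190 = -2520 - 3190 = -5710)
P + G = 372 - 5710 = -5338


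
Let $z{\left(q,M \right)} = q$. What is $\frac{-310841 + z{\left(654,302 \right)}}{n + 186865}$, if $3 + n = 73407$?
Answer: $- \frac{310187}{260269} \approx -1.1918$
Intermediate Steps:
$n = 73404$ ($n = -3 + 73407 = 73404$)
$\frac{-310841 + z{\left(654,302 \right)}}{n + 186865} = \frac{-310841 + 654}{73404 + 186865} = - \frac{310187}{260269}$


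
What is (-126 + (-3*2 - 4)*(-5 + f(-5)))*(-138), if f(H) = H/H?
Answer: 11868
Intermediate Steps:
f(H) = 1
(-126 + (-3*2 - 4)*(-5 + f(-5)))*(-138) = (-126 + (-3*2 - 4)*(-5 + 1))*(-138) = (-126 + (-6 - 4)*(-4))*(-138) = (-126 - 10*(-4))*(-138) = (-126 + 40)*(-138) = -86*(-138) = 11868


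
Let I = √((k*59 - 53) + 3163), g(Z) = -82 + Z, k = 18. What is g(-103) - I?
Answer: -185 - 2*√1043 ≈ -249.59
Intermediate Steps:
I = 2*√1043 (I = √((18*59 - 53) + 3163) = √((1062 - 53) + 3163) = √(1009 + 3163) = √4172 = 2*√1043 ≈ 64.591)
g(-103) - I = (-82 - 103) - 2*√1043 = -185 - 2*√1043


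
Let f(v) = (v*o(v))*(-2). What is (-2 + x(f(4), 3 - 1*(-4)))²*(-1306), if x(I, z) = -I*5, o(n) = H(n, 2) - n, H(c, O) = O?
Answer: -8781544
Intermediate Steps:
o(n) = 2 - n
f(v) = -2*v*(2 - v) (f(v) = (v*(2 - v))*(-2) = -2*v*(2 - v))
x(I, z) = -5*I
(-2 + x(f(4), 3 - 1*(-4)))²*(-1306) = (-2 - 10*4*(-2 + 4))²*(-1306) = (-2 - 10*4*2)²*(-1306) = (-2 - 5*16)²*(-1306) = (-2 - 80)²*(-1306) = (-82)²*(-1306) = 6724*(-1306) = -8781544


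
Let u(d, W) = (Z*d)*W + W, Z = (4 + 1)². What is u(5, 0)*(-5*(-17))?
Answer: 0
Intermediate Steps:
Z = 25 (Z = 5² = 25)
u(d, W) = W + 25*W*d (u(d, W) = (25*d)*W + W = 25*W*d + W = W + 25*W*d)
u(5, 0)*(-5*(-17)) = (0*(1 + 25*5))*(-5*(-17)) = (0*(1 + 125))*85 = (0*126)*85 = 0*85 = 0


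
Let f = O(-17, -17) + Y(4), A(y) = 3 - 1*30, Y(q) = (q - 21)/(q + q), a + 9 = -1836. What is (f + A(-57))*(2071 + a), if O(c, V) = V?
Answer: -41697/4 ≈ -10424.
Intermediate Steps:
a = -1845 (a = -9 - 1836 = -1845)
Y(q) = (-21 + q)/(2*q) (Y(q) = (-21 + q)/((2*q)) = (-21 + q)*(1/(2*q)) = (-21 + q)/(2*q))
A(y) = -27 (A(y) = 3 - 30 = -27)
f = -153/8 (f = -17 + (½)*(-21 + 4)/4 = -17 + (½)*(¼)*(-17) = -17 - 17/8 = -153/8 ≈ -19.125)
(f + A(-57))*(2071 + a) = (-153/8 - 27)*(2071 - 1845) = -369/8*226 = -41697/4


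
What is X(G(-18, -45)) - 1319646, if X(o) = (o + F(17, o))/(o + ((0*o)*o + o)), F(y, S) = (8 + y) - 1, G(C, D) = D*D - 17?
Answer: -331231019/251 ≈ -1.3196e+6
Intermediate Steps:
G(C, D) = -17 + D² (G(C, D) = D² - 17 = -17 + D²)
F(y, S) = 7 + y
X(o) = (24 + o)/(2*o) (X(o) = (o + (7 + 17))/(o + ((0*o)*o + o)) = (o + 24)/(o + (0*o + o)) = (24 + o)/(o + (0 + o)) = (24 + o)/(o + o) = (24 + o)/((2*o)) = (24 + o)*(1/(2*o)) = (24 + o)/(2*o))
X(G(-18, -45)) - 1319646 = (24 + (-17 + (-45)²))/(2*(-17 + (-45)²)) - 1319646 = (24 + (-17 + 2025))/(2*(-17 + 2025)) - 1319646 = (½)*(24 + 2008)/2008 - 1319646 = (½)*(1/2008)*2032 - 1319646 = 127/251 - 1319646 = -331231019/251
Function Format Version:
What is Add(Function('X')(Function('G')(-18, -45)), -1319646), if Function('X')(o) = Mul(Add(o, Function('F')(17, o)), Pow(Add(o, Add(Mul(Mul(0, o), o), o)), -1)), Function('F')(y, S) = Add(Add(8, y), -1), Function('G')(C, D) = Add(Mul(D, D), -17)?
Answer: Rational(-331231019, 251) ≈ -1.3196e+6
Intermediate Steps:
Function('G')(C, D) = Add(-17, Pow(D, 2)) (Function('G')(C, D) = Add(Pow(D, 2), -17) = Add(-17, Pow(D, 2)))
Function('F')(y, S) = Add(7, y)
Function('X')(o) = Mul(Rational(1, 2), Pow(o, -1), Add(24, o)) (Function('X')(o) = Mul(Add(o, Add(7, 17)), Pow(Add(o, Add(Mul(Mul(0, o), o), o)), -1)) = Mul(Add(o, 24), Pow(Add(o, Add(Mul(0, o), o)), -1)) = Mul(Add(24, o), Pow(Add(o, Add(0, o)), -1)) = Mul(Add(24, o), Pow(Add(o, o), -1)) = Mul(Add(24, o), Pow(Mul(2, o), -1)) = Mul(Add(24, o), Mul(Rational(1, 2), Pow(o, -1))) = Mul(Rational(1, 2), Pow(o, -1), Add(24, o)))
Add(Function('X')(Function('G')(-18, -45)), -1319646) = Add(Mul(Rational(1, 2), Pow(Add(-17, Pow(-45, 2)), -1), Add(24, Add(-17, Pow(-45, 2)))), -1319646) = Add(Mul(Rational(1, 2), Pow(Add(-17, 2025), -1), Add(24, Add(-17, 2025))), -1319646) = Add(Mul(Rational(1, 2), Pow(2008, -1), Add(24, 2008)), -1319646) = Add(Mul(Rational(1, 2), Rational(1, 2008), 2032), -1319646) = Add(Rational(127, 251), -1319646) = Rational(-331231019, 251)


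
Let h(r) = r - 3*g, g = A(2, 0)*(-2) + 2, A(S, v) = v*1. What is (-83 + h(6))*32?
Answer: -2656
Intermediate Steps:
A(S, v) = v
g = 2 (g = 0*(-2) + 2 = 0 + 2 = 2)
h(r) = -6 + r (h(r) = r - 3*2 = r - 1*6 = r - 6 = -6 + r)
(-83 + h(6))*32 = (-83 + (-6 + 6))*32 = (-83 + 0)*32 = -83*32 = -2656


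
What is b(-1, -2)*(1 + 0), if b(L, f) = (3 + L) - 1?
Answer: 1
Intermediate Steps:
b(L, f) = 2 + L
b(-1, -2)*(1 + 0) = (2 - 1)*(1 + 0) = 1*1 = 1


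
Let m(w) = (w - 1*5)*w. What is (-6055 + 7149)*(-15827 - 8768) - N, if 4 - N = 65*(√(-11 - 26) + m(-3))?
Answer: -26905374 + 65*I*√37 ≈ -2.6905e+7 + 395.38*I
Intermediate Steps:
m(w) = w*(-5 + w) (m(w) = (w - 5)*w = (-5 + w)*w = w*(-5 + w))
N = -1556 - 65*I*√37 (N = 4 - 65*(√(-11 - 26) - 3*(-5 - 3)) = 4 - 65*(√(-37) - 3*(-8)) = 4 - 65*(I*√37 + 24) = 4 - 65*(24 + I*√37) = 4 - (1560 + 65*I*√37) = 4 + (-1560 - 65*I*√37) = -1556 - 65*I*√37 ≈ -1556.0 - 395.38*I)
(-6055 + 7149)*(-15827 - 8768) - N = (-6055 + 7149)*(-15827 - 8768) - (-1556 - 65*I*√37) = 1094*(-24595) + (1556 + 65*I*√37) = -26906930 + (1556 + 65*I*√37) = -26905374 + 65*I*√37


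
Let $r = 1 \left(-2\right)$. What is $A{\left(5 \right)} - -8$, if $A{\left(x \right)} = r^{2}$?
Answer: $12$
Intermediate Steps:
$r = -2$
$A{\left(x \right)} = 4$ ($A{\left(x \right)} = \left(-2\right)^{2} = 4$)
$A{\left(5 \right)} - -8 = 4 - -8 = 4 + 8 = 12$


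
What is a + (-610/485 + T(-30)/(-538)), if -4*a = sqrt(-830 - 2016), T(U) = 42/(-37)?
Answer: -1212229/965441 - I*sqrt(2846)/4 ≈ -1.2556 - 13.337*I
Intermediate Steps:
T(U) = -42/37 (T(U) = 42*(-1/37) = -42/37)
a = -I*sqrt(2846)/4 (a = -sqrt(-830 - 2016)/4 = -I*sqrt(2846)/4 ≈ -13.337*I)
a + (-610/485 + T(-30)/(-538)) = -I*sqrt(2846)/4 + (-610/485 - 42/37/(-538)) = -I*sqrt(2846)/4 + (-610*1/485 - 42/37*(-1/538)) = -I*sqrt(2846)/4 + (-122/97 + 21/9953) = -I*sqrt(2846)/4 - 1212229/965441 = -1212229/965441 - I*sqrt(2846)/4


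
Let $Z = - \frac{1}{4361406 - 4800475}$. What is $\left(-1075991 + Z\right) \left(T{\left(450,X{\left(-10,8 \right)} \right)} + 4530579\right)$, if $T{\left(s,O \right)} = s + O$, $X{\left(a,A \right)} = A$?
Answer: $- \frac{2140617258833535986}{439069} \approx -4.8754 \cdot 10^{12}$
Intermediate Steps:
$Z = \frac{1}{439069}$ ($Z = - \frac{1}{-439069} = \left(-1\right) \left(- \frac{1}{439069}\right) = \frac{1}{439069} \approx 2.2775 \cdot 10^{-6}$)
$T{\left(s,O \right)} = O + s$
$\left(-1075991 + Z\right) \left(T{\left(450,X{\left(-10,8 \right)} \right)} + 4530579\right) = \left(-1075991 + \frac{1}{439069}\right) \left(\left(8 + 450\right) + 4530579\right) = - \frac{472434292378 \left(458 + 4530579\right)}{439069} = \left(- \frac{472434292378}{439069}\right) 4531037 = - \frac{2140617258833535986}{439069}$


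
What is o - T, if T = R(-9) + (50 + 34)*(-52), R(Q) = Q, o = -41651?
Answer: -37274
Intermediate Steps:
T = -4377 (T = -9 + (50 + 34)*(-52) = -9 + 84*(-52) = -9 - 4368 = -4377)
o - T = -41651 - 1*(-4377) = -41651 + 4377 = -37274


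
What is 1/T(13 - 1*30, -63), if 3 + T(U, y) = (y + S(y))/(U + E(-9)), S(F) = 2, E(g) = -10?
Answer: -27/20 ≈ -1.3500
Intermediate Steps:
T(U, y) = -3 + (2 + y)/(-10 + U) (T(U, y) = -3 + (y + 2)/(U - 10) = -3 + (2 + y)/(-10 + U))
1/T(13 - 1*30, -63) = 1/((32 - 63 - 3*(13 - 1*30))/(-10 + (13 - 1*30))) = 1/((32 - 63 - 3*(13 - 30))/(-10 + (13 - 30))) = 1/((32 - 63 - 3*(-17))/(-10 - 17)) = 1/((32 - 63 + 51)/(-27)) = 1/(-1/27*20) = 1/(-20/27) = -27/20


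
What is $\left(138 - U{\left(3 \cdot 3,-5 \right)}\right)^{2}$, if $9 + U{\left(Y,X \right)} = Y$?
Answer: $19044$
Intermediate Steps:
$U{\left(Y,X \right)} = -9 + Y$
$\left(138 - U{\left(3 \cdot 3,-5 \right)}\right)^{2} = \left(138 - \left(-9 + 3 \cdot 3\right)\right)^{2} = \left(138 - \left(-9 + 9\right)\right)^{2} = \left(138 - 0\right)^{2} = \left(138 + 0\right)^{2} = 138^{2} = 19044$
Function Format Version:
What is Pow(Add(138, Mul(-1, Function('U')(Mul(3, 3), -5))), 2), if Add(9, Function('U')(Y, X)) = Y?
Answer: 19044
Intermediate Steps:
Function('U')(Y, X) = Add(-9, Y)
Pow(Add(138, Mul(-1, Function('U')(Mul(3, 3), -5))), 2) = Pow(Add(138, Mul(-1, Add(-9, Mul(3, 3)))), 2) = Pow(Add(138, Mul(-1, Add(-9, 9))), 2) = Pow(Add(138, Mul(-1, 0)), 2) = Pow(Add(138, 0), 2) = Pow(138, 2) = 19044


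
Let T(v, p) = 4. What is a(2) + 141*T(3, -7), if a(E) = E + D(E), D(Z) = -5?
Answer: 561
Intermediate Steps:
a(E) = -5 + E (a(E) = E - 5 = -5 + E)
a(2) + 141*T(3, -7) = (-5 + 2) + 141*4 = -3 + 564 = 561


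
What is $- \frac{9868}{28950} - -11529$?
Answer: $\frac{166877341}{14475} \approx 11529.0$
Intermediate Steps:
$- \frac{9868}{28950} - -11529 = \left(-9868\right) \frac{1}{28950} + 11529 = - \frac{4934}{14475} + 11529 = \frac{166877341}{14475}$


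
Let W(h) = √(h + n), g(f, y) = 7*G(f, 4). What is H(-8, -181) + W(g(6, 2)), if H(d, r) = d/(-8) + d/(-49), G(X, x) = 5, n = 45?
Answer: 57/49 + 4*√5 ≈ 10.108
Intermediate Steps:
H(d, r) = -57*d/392 (H(d, r) = d*(-⅛) + d*(-1/49) = -d/8 - d/49 = -57*d/392)
g(f, y) = 35 (g(f, y) = 7*5 = 35)
W(h) = √(45 + h) (W(h) = √(h + 45) = √(45 + h))
H(-8, -181) + W(g(6, 2)) = -57/392*(-8) + √(45 + 35) = 57/49 + √80 = 57/49 + 4*√5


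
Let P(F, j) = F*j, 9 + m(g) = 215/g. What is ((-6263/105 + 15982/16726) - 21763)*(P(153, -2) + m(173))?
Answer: 208022185206104/30382779 ≈ 6.8467e+6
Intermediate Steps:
m(g) = -9 + 215/g
((-6263/105 + 15982/16726) - 21763)*(P(153, -2) + m(173)) = ((-6263/105 + 15982/16726) - 21763)*(153*(-2) + (-9 + 215/173)) = ((-6263*1/105 + 15982*(1/16726)) - 21763)*(-306 + (-9 + 215*(1/173))) = ((-6263/105 + 7991/8363) - 21763)*(-306 + (-9 + 215/173)) = (-51538414/878115 - 21763)*(-306 - 1342/173) = -19161955159/878115*(-54280/173) = 208022185206104/30382779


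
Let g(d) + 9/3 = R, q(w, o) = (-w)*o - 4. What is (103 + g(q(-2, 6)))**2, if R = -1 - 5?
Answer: 8836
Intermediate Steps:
q(w, o) = -4 - o*w (q(w, o) = -o*w - 4 = -4 - o*w)
R = -6
g(d) = -9 (g(d) = -3 - 6 = -9)
(103 + g(q(-2, 6)))**2 = (103 - 9)**2 = 94**2 = 8836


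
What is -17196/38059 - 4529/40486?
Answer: -868566467/1540856674 ≈ -0.56369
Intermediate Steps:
-17196/38059 - 4529/40486 = -868566467/1540856674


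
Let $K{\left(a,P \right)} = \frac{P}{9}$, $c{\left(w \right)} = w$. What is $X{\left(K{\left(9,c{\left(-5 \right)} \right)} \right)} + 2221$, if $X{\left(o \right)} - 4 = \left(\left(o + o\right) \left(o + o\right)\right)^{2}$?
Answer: $\frac{14608225}{6561} \approx 2226.5$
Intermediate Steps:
$K{\left(a,P \right)} = \frac{P}{9}$ ($K{\left(a,P \right)} = P \frac{1}{9} = \frac{P}{9}$)
$X{\left(o \right)} = 4 + 16 o^{4}$ ($X{\left(o \right)} = 4 + \left(\left(o + o\right) \left(o + o\right)\right)^{2} = 4 + \left(2 o 2 o\right)^{2} = 4 + \left(4 o^{2}\right)^{2} = 4 + 16 o^{4}$)
$X{\left(K{\left(9,c{\left(-5 \right)} \right)} \right)} + 2221 = \left(4 + 16 \left(\frac{1}{9} \left(-5\right)\right)^{4}\right) + 2221 = \left(4 + 16 \left(- \frac{5}{9}\right)^{4}\right) + 2221 = \left(4 + 16 \cdot \frac{625}{6561}\right) + 2221 = \left(4 + \frac{10000}{6561}\right) + 2221 = \frac{36244}{6561} + 2221 = \frac{14608225}{6561}$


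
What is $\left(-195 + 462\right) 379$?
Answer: $101193$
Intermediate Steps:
$\left(-195 + 462\right) 379 = 267 \cdot 379 = 101193$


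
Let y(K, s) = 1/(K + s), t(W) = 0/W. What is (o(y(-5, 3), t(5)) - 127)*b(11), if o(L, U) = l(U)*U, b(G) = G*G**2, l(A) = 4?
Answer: -169037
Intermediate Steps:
t(W) = 0
b(G) = G**3
o(L, U) = 4*U
(o(y(-5, 3), t(5)) - 127)*b(11) = (4*0 - 127)*11**3 = (0 - 127)*1331 = -127*1331 = -169037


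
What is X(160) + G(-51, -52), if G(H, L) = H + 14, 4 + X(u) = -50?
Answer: -91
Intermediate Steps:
X(u) = -54 (X(u) = -4 - 50 = -54)
G(H, L) = 14 + H
X(160) + G(-51, -52) = -54 + (14 - 51) = -54 - 37 = -91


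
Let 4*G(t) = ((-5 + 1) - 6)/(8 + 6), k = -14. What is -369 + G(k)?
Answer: -10337/28 ≈ -369.18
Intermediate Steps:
G(t) = -5/28 (G(t) = (((-5 + 1) - 6)/(8 + 6))/4 = ((-4 - 6)/14)/4 = (-10*1/14)/4 = (¼)*(-5/7) = -5/28)
-369 + G(k) = -369 - 5/28 = -10337/28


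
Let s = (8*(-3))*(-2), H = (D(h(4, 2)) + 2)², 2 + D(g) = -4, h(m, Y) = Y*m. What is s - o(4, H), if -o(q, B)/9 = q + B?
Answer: 228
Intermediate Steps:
D(g) = -6 (D(g) = -2 - 4 = -6)
H = 16 (H = (-6 + 2)² = (-4)² = 16)
o(q, B) = -9*B - 9*q (o(q, B) = -9*(q + B) = -9*(B + q) = -9*B - 9*q)
s = 48 (s = -24*(-2) = 48)
s - o(4, H) = 48 - (-9*16 - 9*4) = 48 - (-144 - 36) = 48 - 1*(-180) = 48 + 180 = 228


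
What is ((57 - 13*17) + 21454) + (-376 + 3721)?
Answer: 24635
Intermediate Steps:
((57 - 13*17) + 21454) + (-376 + 3721) = ((57 - 221) + 21454) + 3345 = (-164 + 21454) + 3345 = 21290 + 3345 = 24635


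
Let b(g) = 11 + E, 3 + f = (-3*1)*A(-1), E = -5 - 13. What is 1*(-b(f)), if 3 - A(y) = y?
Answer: 7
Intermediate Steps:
A(y) = 3 - y
E = -18
f = -15 (f = -3 + (-3*1)*(3 - 1*(-1)) = -3 - 3*(3 + 1) = -3 - 3*4 = -3 - 12 = -15)
b(g) = -7 (b(g) = 11 - 18 = -7)
1*(-b(f)) = 1*(-1*(-7)) = 1*7 = 7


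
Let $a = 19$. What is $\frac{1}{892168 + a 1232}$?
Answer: $\frac{1}{915576} \approx 1.0922 \cdot 10^{-6}$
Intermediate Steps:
$\frac{1}{892168 + a 1232} = \frac{1}{892168 + 19 \cdot 1232} = \frac{1}{892168 + 23408} = \frac{1}{915576}$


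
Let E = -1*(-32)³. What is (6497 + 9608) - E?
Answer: -16663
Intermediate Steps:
E = 32768 (E = -1*(-32768) = 32768)
(6497 + 9608) - E = (6497 + 9608) - 1*32768 = 16105 - 32768 = -16663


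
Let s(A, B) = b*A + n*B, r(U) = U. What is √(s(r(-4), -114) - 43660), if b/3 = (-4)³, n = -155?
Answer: I*√25222 ≈ 158.81*I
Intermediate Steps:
b = -192 (b = 3*(-4)³ = 3*(-64) = -192)
s(A, B) = -192*A - 155*B
√(s(r(-4), -114) - 43660) = √((-192*(-4) - 155*(-114)) - 43660) = √((768 + 17670) - 43660) = √(18438 - 43660) = √(-25222) = I*√25222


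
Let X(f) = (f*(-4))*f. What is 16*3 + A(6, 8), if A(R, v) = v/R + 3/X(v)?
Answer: 37879/768 ≈ 49.322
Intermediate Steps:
X(f) = -4*f² (X(f) = (-4*f)*f = -4*f²)
A(R, v) = -3/(4*v²) + v/R (A(R, v) = v/R + 3/((-4*v²)) = v/R + 3*(-1/(4*v²)) = v/R - 3/(4*v²) = -3/(4*v²) + v/R)
16*3 + A(6, 8) = 16*3 + (-¾/8² + 8/6) = 48 + (-¾*1/64 + 8*(⅙)) = 48 + (-3/256 + 4/3) = 48 + 1015/768 = 37879/768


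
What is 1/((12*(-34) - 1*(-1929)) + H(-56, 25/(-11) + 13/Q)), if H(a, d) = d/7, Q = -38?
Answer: 2926/4449353 ≈ 0.00065762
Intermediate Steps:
H(a, d) = d/7 (H(a, d) = d*(⅐) = d/7)
1/((12*(-34) - 1*(-1929)) + H(-56, 25/(-11) + 13/Q)) = 1/((12*(-34) - 1*(-1929)) + (25/(-11) + 13/(-38))/7) = 1/((-408 + 1929) + (25*(-1/11) + 13*(-1/38))/7) = 1/(1521 + (-25/11 - 13/38)/7) = 1/(1521 + (⅐)*(-1093/418)) = 1/(1521 - 1093/2926) = 1/(4449353/2926) = 2926/4449353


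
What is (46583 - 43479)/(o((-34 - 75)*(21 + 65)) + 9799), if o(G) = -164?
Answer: 3104/9635 ≈ 0.32216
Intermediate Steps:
(46583 - 43479)/(o((-34 - 75)*(21 + 65)) + 9799) = (46583 - 43479)/(-164 + 9799) = 3104/9635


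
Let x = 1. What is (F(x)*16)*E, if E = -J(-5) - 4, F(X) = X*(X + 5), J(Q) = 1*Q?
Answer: 96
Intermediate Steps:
J(Q) = Q
F(X) = X*(5 + X)
E = 1 (E = -1*(-5) - 4 = 5 - 4 = 1)
(F(x)*16)*E = ((1*(5 + 1))*16)*1 = ((1*6)*16)*1 = (6*16)*1 = 96*1 = 96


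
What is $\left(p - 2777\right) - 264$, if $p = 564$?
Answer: $-2477$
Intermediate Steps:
$\left(p - 2777\right) - 264 = \left(564 - 2777\right) - 264 = -2213 - 264 = -2477$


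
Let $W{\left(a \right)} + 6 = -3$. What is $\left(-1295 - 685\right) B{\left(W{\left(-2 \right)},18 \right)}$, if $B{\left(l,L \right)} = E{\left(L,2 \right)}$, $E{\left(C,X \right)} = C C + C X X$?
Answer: $-784080$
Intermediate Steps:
$E{\left(C,X \right)} = C^{2} + C X^{2}$
$W{\left(a \right)} = -9$ ($W{\left(a \right)} = -6 - 3 = -9$)
$B{\left(l,L \right)} = L \left(4 + L\right)$ ($B{\left(l,L \right)} = L \left(L + 2^{2}\right) = L \left(L + 4\right) = L \left(4 + L\right)$)
$\left(-1295 - 685\right) B{\left(W{\left(-2 \right)},18 \right)} = \left(-1295 - 685\right) 18 \left(4 + 18\right) = - 1980 \cdot 18 \cdot 22 = \left(-1980\right) 396 = -784080$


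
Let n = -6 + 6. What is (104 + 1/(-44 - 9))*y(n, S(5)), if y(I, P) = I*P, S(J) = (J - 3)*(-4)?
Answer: 0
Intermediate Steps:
n = 0
S(J) = 12 - 4*J (S(J) = (-3 + J)*(-4) = 12 - 4*J)
(104 + 1/(-44 - 9))*y(n, S(5)) = (104 + 1/(-44 - 9))*(0*(12 - 4*5)) = (104 + 1/(-53))*(0*(12 - 20)) = (104 - 1/53)*(0*(-8)) = (5511/53)*0 = 0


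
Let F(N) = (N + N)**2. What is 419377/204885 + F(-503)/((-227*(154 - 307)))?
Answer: 24657375383/790651215 ≈ 31.186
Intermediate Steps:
F(N) = 4*N**2 (F(N) = (2*N)**2 = 4*N**2)
419377/204885 + F(-503)/((-227*(154 - 307))) = 419377/204885 + (4*(-503)**2)/((-227*(154 - 307))) = 419377*(1/204885) + (4*253009)/((-227*(-153))) = 419377/204885 + 1012036/34731 = 24657375383/790651215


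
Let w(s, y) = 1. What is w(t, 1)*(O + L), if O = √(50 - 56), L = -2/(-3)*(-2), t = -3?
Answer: -4/3 + I*√6 ≈ -1.3333 + 2.4495*I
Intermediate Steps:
L = -4/3 (L = -2*(-⅓)*(-2) = (⅔)*(-2) = -4/3 ≈ -1.3333)
O = I*√6 (O = √(-6) = I*√6 ≈ 2.4495*I)
w(t, 1)*(O + L) = 1*(I*√6 - 4/3) = 1*(-4/3 + I*√6) = -4/3 + I*√6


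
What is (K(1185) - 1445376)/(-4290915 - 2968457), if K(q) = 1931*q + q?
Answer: -211011/1814843 ≈ -0.11627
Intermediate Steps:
K(q) = 1932*q
(K(1185) - 1445376)/(-4290915 - 2968457) = (1932*1185 - 1445376)/(-4290915 - 2968457) = (2289420 - 1445376)/(-7259372) = 844044*(-1/7259372) = -211011/1814843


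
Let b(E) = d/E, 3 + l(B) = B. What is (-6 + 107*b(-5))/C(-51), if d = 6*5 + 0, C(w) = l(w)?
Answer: 12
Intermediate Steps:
l(B) = -3 + B
C(w) = -3 + w
d = 30 (d = 30 + 0 = 30)
b(E) = 30/E
(-6 + 107*b(-5))/C(-51) = (-6 + 107*(30/(-5)))/(-3 - 51) = (-6 + 107*(30*(-⅕)))/(-54) = (-6 + 107*(-6))*(-1/54) = (-6 - 642)*(-1/54) = -648*(-1/54) = 12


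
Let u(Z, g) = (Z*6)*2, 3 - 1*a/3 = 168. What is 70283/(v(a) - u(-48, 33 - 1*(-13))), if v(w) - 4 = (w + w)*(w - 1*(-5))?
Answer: 70283/485680 ≈ 0.14471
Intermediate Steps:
a = -495 (a = 9 - 3*168 = 9 - 504 = -495)
v(w) = 4 + 2*w*(5 + w) (v(w) = 4 + (w + w)*(w - 1*(-5)) = 4 + (2*w)*(w + 5) = 4 + (2*w)*(5 + w) = 4 + 2*w*(5 + w))
u(Z, g) = 12*Z (u(Z, g) = (6*Z)*2 = 12*Z)
70283/(v(a) - u(-48, 33 - 1*(-13))) = 70283/((4 + 2*(-495)**2 + 10*(-495)) - 12*(-48)) = 70283/((4 + 2*245025 - 4950) - 1*(-576)) = 70283/((4 + 490050 - 4950) + 576) = 70283/(485104 + 576) = 70283/485680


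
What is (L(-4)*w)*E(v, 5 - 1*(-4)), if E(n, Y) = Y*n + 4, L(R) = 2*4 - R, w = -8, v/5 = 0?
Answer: -384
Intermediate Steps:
v = 0 (v = 5*0 = 0)
L(R) = 8 - R
E(n, Y) = 4 + Y*n
(L(-4)*w)*E(v, 5 - 1*(-4)) = ((8 - 1*(-4))*(-8))*(4 + (5 - 1*(-4))*0) = ((8 + 4)*(-8))*(4 + (5 + 4)*0) = (12*(-8))*(4 + 9*0) = -96*(4 + 0) = -96*4 = -384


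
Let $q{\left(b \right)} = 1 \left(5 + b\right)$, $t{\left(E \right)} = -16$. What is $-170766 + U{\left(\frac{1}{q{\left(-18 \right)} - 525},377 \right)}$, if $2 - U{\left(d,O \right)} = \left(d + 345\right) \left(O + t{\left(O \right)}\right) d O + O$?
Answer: $- \frac{24274907531}{289444} \approx -83867.0$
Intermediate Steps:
$q{\left(b \right)} = 5 + b$
$U{\left(d,O \right)} = 2 - O - O d \left(-16 + O\right) \left(345 + d\right)$ ($U{\left(d,O \right)} = 2 - \left(\left(d + 345\right) \left(O - 16\right) d O + O\right) = 2 - \left(\left(345 + d\right) \left(-16 + O\right) d O + O\right) = 2 - \left(\left(-16 + O\right) \left(345 + d\right) d O + O\right) = 2 - \left(d \left(-16 + O\right) \left(345 + d\right) O + O\right) = 2 - \left(O d \left(-16 + O\right) \left(345 + d\right) + O\right) = 2 - \left(O + O d \left(-16 + O\right) \left(345 + d\right)\right) = 2 - O - O d \left(-16 + O\right) \left(345 + d\right)$)
$-170766 + U{\left(\frac{1}{q{\left(-18 \right)} - 525},377 \right)} = -170766 + \left(2 - 377 - 377^{2} \left(\frac{1}{\left(5 - 18\right) - 525}\right)^{2} - \frac{345 \cdot 377^{2}}{\left(5 - 18\right) - 525} + 16 \cdot 377 \left(\frac{1}{\left(5 - 18\right) - 525}\right)^{2} + 5520 \cdot 377 \frac{1}{\left(5 - 18\right) - 525}\right) = -170766 + \left(2 - 377 - 142129 \left(\frac{1}{-13 - 525}\right)^{2} - 345 \frac{1}{-13 - 525} \cdot 142129 + 16 \cdot 377 \left(\frac{1}{-13 - 525}\right)^{2} + 5520 \cdot 377 \frac{1}{-13 - 525}\right) = -170766 + \left(2 - 377 - 142129 \left(\frac{1}{-538}\right)^{2} - 345 \frac{1}{-538} \cdot 142129 + 16 \cdot 377 \left(\frac{1}{-538}\right)^{2} + 5520 \cdot 377 \frac{1}{-538}\right) = -170766 + \left(2 - 377 - 142129 \left(- \frac{1}{538}\right)^{2} - \left(- \frac{345}{538}\right) 142129 + 16 \cdot 377 \left(- \frac{1}{538}\right)^{2} + 5520 \cdot 377 \left(- \frac{1}{538}\right)\right) = -170766 + \left(2 - 377 - 142129 \cdot \frac{1}{289444} + \frac{49034505}{538} + 16 \cdot 377 \cdot \frac{1}{289444} - \frac{1040520}{269}\right) = -170766 + \left(2 - 377 - \frac{142129}{289444} + \frac{49034505}{538} + \frac{1508}{72361} - \frac{1040520}{269}\right) = -170766 + \frac{25152286573}{289444} = - \frac{24274907531}{289444}$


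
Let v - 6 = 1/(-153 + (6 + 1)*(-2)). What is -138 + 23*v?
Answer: -23/167 ≈ -0.13772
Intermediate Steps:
v = 1001/167 (v = 6 + 1/(-153 + (6 + 1)*(-2)) = 6 + 1/(-153 + 7*(-2)) = 6 + 1/(-153 - 14) = 6 + 1/(-167) = 6 - 1/167 = 1001/167 ≈ 5.9940)
-138 + 23*v = -138 + 23*(1001/167) = -138 + 23023/167 = -23/167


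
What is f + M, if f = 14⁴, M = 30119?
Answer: 68535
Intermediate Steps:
f = 38416
f + M = 38416 + 30119 = 68535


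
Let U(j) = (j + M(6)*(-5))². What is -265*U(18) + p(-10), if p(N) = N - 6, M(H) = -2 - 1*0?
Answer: -207776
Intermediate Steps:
M(H) = -2 (M(H) = -2 + 0 = -2)
p(N) = -6 + N
U(j) = (10 + j)² (U(j) = (j - 2*(-5))² = (j + 10)² = (10 + j)²)
-265*U(18) + p(-10) = -265*(10 + 18)² + (-6 - 10) = -265*28² - 16 = -265*784 - 16 = -207760 - 16 = -207776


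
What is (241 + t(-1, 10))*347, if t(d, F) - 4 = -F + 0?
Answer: 81545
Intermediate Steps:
t(d, F) = 4 - F (t(d, F) = 4 + (-F + 0) = 4 - F)
(241 + t(-1, 10))*347 = (241 + (4 - 1*10))*347 = (241 + (4 - 10))*347 = (241 - 6)*347 = 235*347 = 81545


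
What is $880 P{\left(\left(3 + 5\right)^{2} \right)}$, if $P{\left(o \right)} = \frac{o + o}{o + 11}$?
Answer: $\frac{22528}{15} \approx 1501.9$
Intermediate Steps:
$P{\left(o \right)} = \frac{2 o}{11 + o}$
$880 P{\left(\left(3 + 5\right)^{2} \right)} = 880 \frac{2 \left(3 + 5\right)^{2}}{11 + \left(3 + 5\right)^{2}} = 880 \frac{2 \cdot 8^{2}}{11 + 8^{2}} = 880 \cdot 2 \cdot 64 \frac{1}{11 + 64} = 880 \cdot 2 \cdot 64 \cdot \frac{1}{75} = 880 \cdot \frac{128}{75} = \frac{22528}{15}$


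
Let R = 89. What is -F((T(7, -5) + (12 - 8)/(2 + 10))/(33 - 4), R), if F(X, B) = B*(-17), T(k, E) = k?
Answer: 1513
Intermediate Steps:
F(X, B) = -17*B
-F((T(7, -5) + (12 - 8)/(2 + 10))/(33 - 4), R) = -(-17)*89 = -1*(-1513) = 1513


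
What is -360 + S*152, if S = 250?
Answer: 37640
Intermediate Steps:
-360 + S*152 = -360 + 250*152 = -360 + 38000 = 37640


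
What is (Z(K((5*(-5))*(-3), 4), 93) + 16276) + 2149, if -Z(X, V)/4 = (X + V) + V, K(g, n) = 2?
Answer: 17673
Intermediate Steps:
Z(X, V) = -8*V - 4*X (Z(X, V) = -4*((X + V) + V) = -4*((V + X) + V) = -4*(X + 2*V) = -8*V - 4*X)
(Z(K((5*(-5))*(-3), 4), 93) + 16276) + 2149 = ((-8*93 - 4*2) + 16276) + 2149 = ((-744 - 8) + 16276) + 2149 = (-752 + 16276) + 2149 = 15524 + 2149 = 17673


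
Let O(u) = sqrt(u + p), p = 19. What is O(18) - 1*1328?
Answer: -1328 + sqrt(37) ≈ -1321.9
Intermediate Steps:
O(u) = sqrt(19 + u) (O(u) = sqrt(u + 19) = sqrt(19 + u))
O(18) - 1*1328 = sqrt(19 + 18) - 1*1328 = sqrt(37) - 1328 = -1328 + sqrt(37)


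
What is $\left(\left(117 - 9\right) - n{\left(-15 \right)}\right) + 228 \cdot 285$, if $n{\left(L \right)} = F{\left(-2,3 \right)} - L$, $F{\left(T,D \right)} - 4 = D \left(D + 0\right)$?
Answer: $65060$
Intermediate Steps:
$F{\left(T,D \right)} = 4 + D^{2}$ ($F{\left(T,D \right)} = 4 + D \left(D + 0\right) = 4 + D D = 4 + D^{2}$)
$n{\left(L \right)} = 13 - L$ ($n{\left(L \right)} = \left(4 + 3^{2}\right) - L = \left(4 + 9\right) - L = 13 - L$)
$\left(\left(117 - 9\right) - n{\left(-15 \right)}\right) + 228 \cdot 285 = \left(\left(117 - 9\right) - \left(13 - -15\right)\right) + 228 \cdot 285 = \left(\left(117 - 9\right) - \left(13 + 15\right)\right) + 64980 = \left(108 - 28\right) + 64980 = 80 + 64980 = 65060$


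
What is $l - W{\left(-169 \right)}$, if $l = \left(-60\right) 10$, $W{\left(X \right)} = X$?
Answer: $-431$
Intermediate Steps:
$l = -600$
$l - W{\left(-169 \right)} = -600 - -169 = -600 + 169 = -431$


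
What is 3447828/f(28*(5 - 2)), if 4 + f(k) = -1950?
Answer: -1723914/977 ≈ -1764.5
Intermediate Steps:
f(k) = -1954 (f(k) = -4 - 1950 = -1954)
3447828/f(28*(5 - 2)) = 3447828/(-1954) = 3447828*(-1/1954) = -1723914/977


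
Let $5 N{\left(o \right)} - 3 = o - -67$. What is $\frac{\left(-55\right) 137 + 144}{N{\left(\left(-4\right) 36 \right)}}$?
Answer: $\frac{36955}{74} \approx 499.39$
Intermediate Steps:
$N{\left(o \right)} = 14 + \frac{o}{5}$ ($N{\left(o \right)} = \frac{3}{5} + \frac{o - -67}{5} = \frac{3}{5} + \frac{o + 67}{5} = \frac{3}{5} + \frac{67 + o}{5} = \frac{3}{5} + \left(\frac{67}{5} + \frac{o}{5}\right) = 14 + \frac{o}{5}$)
$\frac{\left(-55\right) 137 + 144}{N{\left(\left(-4\right) 36 \right)}} = \frac{\left(-55\right) 137 + 144}{14 + \frac{\left(-4\right) 36}{5}} = \frac{-7535 + 144}{14 + \frac{1}{5} \left(-144\right)} = - \frac{7391}{14 - \frac{144}{5}} = - \frac{7391}{- \frac{74}{5}} = \left(-7391\right) \left(- \frac{5}{74}\right) = \frac{36955}{74}$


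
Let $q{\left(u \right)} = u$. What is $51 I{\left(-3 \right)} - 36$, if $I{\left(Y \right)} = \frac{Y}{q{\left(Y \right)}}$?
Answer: $15$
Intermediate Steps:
$I{\left(Y \right)} = 1$ ($I{\left(Y \right)} = \frac{Y}{Y} = 1$)
$51 I{\left(-3 \right)} - 36 = 51 \cdot 1 - 36 = 51 - 36 = 15$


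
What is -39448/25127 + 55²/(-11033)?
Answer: -46476269/25202381 ≈ -1.8441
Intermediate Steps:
-39448/25127 + 55²/(-11033) = -39448*1/25127 + 3025*(-1/11033) = -39448/25127 - 275/1003 = -46476269/25202381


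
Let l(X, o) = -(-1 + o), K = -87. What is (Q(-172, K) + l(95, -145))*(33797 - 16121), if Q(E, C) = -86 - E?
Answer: 4100832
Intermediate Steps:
l(X, o) = 1 - o
(Q(-172, K) + l(95, -145))*(33797 - 16121) = ((-86 - 1*(-172)) + (1 - 1*(-145)))*(33797 - 16121) = ((-86 + 172) + (1 + 145))*17676 = (86 + 146)*17676 = 232*17676 = 4100832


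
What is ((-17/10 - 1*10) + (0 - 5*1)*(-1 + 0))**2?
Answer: 4489/100 ≈ 44.890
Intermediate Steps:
((-17/10 - 1*10) + (0 - 5*1)*(-1 + 0))**2 = ((-17*1/10 - 10) + (0 - 5)*(-1))**2 = ((-17/10 - 10) - 5*(-1))**2 = (-117/10 + 5)**2 = (-67/10)**2 = 4489/100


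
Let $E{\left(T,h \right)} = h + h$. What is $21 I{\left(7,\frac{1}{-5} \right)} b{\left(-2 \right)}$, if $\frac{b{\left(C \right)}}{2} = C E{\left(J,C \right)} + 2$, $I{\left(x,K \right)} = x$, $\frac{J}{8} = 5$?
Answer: $2940$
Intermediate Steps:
$J = 40$ ($J = 8 \cdot 5 = 40$)
$E{\left(T,h \right)} = 2 h$
$b{\left(C \right)} = 4 + 4 C^{2}$ ($b{\left(C \right)} = 2 \left(C 2 C + 2\right) = 2 \left(2 C^{2} + 2\right) = 2 \left(2 + 2 C^{2}\right) = 4 + 4 C^{2}$)
$21 I{\left(7,\frac{1}{-5} \right)} b{\left(-2 \right)} = 21 \cdot 7 \left(4 + 4 \left(-2\right)^{2}\right) = 147 \left(4 + 4 \cdot 4\right) = 147 \left(4 + 16\right) = 147 \cdot 20 = 2940$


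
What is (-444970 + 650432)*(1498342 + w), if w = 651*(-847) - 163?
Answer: 194527723284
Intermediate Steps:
w = -551560 (w = -551397 - 163 = -551560)
(-444970 + 650432)*(1498342 + w) = (-444970 + 650432)*(1498342 - 551560) = 205462*946782 = 194527723284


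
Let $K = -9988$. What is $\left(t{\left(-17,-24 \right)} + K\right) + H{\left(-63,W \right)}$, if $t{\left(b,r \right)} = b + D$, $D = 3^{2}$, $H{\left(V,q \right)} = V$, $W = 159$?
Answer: $-10059$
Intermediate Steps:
$D = 9$
$t{\left(b,r \right)} = 9 + b$ ($t{\left(b,r \right)} = b + 9 = 9 + b$)
$\left(t{\left(-17,-24 \right)} + K\right) + H{\left(-63,W \right)} = \left(\left(9 - 17\right) - 9988\right) - 63 = \left(-8 - 9988\right) - 63 = -9996 - 63 = -10059$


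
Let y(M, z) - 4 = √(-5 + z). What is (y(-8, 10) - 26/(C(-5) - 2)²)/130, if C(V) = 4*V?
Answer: 191/6292 + √5/130 ≈ 0.047557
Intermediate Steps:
y(M, z) = 4 + √(-5 + z)
(y(-8, 10) - 26/(C(-5) - 2)²)/130 = ((4 + √(-5 + 10)) - 26/(4*(-5) - 2)²)/130 = ((4 + √5) - 26/(-20 - 2)²)/130 = ((4 + √5) - 26/((-22)²))/130 = ((4 + √5) - 26/484)/130 = ((4 + √5) - 26*1/484)/130 = ((4 + √5) - 13/242)/130 = (955/242 + √5)/130 = 191/6292 + √5/130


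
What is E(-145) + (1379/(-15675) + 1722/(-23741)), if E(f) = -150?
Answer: -55880757439/372140175 ≈ -150.16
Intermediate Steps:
E(-145) + (1379/(-15675) + 1722/(-23741)) = -150 + (1379/(-15675) + 1722/(-23741)) = -150 + (1379*(-1/15675) + 1722*(-1/23741)) = -150 + (-1379/15675 - 1722/23741) = -150 - 59731189/372140175 = -55880757439/372140175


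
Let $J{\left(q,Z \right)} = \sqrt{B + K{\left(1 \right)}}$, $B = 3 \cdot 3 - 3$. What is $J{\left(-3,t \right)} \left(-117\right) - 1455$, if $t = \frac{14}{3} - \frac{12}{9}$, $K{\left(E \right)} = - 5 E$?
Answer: $-1572$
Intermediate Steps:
$t = \frac{10}{3}$ ($t = 14 \cdot \frac{1}{3} - \frac{4}{3} = \frac{14}{3} - \frac{4}{3} = \frac{10}{3} \approx 3.3333$)
$B = 6$ ($B = 9 - 3 = 6$)
$J{\left(q,Z \right)} = 1$ ($J{\left(q,Z \right)} = \sqrt{6 - 5} = \sqrt{1} = 1$)
$J{\left(-3,t \right)} \left(-117\right) - 1455 = 1 \left(-117\right) - 1455 = -117 - 1455 = -1572$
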